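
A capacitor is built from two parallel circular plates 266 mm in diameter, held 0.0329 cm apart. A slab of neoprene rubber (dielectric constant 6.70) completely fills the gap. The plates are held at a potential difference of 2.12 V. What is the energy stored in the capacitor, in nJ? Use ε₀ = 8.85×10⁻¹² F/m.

22.5 nJ

A = π(266/2 mm)² = 5.56×10⁻² m².
C = κε₀A/d = 6.70 × 8.85×10⁻¹² × 5.56×10⁻² / 3.29×10⁻⁴ = 1.00×10⁻⁸ F.
U = ½CV² = ½ × 1.00×10⁻⁸ × (2.12)² = 2.25×10⁻⁸ J.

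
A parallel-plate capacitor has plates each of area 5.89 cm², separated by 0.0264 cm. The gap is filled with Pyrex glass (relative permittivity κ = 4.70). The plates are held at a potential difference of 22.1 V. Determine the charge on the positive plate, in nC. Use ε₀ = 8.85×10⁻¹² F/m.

2.05 nC

A = 5.89 cm² = 5.89×10⁻⁴ m².
C = κε₀A/d = 4.70 × 8.85×10⁻¹² × 5.89×10⁻⁴ / 2.64×10⁻⁴ = 9.28×10⁻¹¹ F.
Q = CV = 9.28×10⁻¹¹ × 22.1 = 2.05×10⁻⁹ C.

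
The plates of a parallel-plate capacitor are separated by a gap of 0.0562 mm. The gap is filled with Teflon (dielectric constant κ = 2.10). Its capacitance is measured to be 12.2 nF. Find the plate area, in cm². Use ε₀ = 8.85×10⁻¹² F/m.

369 cm²

A = Cd/(κε₀) = 1.22×10⁻⁸ × 5.62×10⁻⁵ / (2.10 × 8.85×10⁻¹²) = 3.69×10⁻² m².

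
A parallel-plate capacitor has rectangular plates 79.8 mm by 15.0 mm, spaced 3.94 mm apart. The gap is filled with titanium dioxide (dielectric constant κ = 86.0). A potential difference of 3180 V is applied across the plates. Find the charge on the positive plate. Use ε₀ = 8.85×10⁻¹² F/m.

0.735 μC

A = 79.8 × 15.0 mm² = 1.20×10⁻³ m².
C = κε₀A/d = 86.0 × 8.85×10⁻¹² × 1.20×10⁻³ / 3.94×10⁻³ = 2.31×10⁻¹⁰ F.
Q = CV = 2.31×10⁻¹⁰ × 3180 = 7.35×10⁻⁷ C.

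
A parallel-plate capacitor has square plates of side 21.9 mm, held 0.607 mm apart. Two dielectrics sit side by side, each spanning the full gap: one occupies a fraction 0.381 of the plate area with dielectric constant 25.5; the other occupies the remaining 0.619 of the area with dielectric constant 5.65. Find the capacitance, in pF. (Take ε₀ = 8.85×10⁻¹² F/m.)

92.4 pF

A = (21.9 mm)² = 4.80×10⁻⁴ m².
Side-by-side slabs ⇒ two capacitors in parallel, each spanning the full gap.
C₁ = κ₁ε₀A₁/d = 25.5 × 8.85×10⁻¹² × 1.83×10⁻⁴ / 6.07×10⁻⁴ = 6.79×10⁻¹¹ F.
C₂ = κ₂ε₀A₂/d = 5.65 × 8.85×10⁻¹² × 2.97×10⁻⁴ / 6.07×10⁻⁴ = 2.45×10⁻¹¹ F.
C = C₁ + C₂ = 9.24×10⁻¹¹ F.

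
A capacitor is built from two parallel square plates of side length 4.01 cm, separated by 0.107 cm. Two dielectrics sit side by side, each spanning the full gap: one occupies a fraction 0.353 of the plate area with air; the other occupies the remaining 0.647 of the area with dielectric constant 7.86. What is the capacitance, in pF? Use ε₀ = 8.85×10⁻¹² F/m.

72.3 pF

A = (4.01 cm)² = 1.61×10⁻³ m².
Side-by-side slabs ⇒ two capacitors in parallel, each spanning the full gap.
C₁ = κ₁ε₀A₁/d = 1.00 × 8.85×10⁻¹² × 5.68×10⁻⁴ / 1.07×10⁻³ = 4.69×10⁻¹² F.
C₂ = κ₂ε₀A₂/d = 7.86 × 8.85×10⁻¹² × 1.04×10⁻³ / 1.07×10⁻³ = 6.76×10⁻¹¹ F.
C = C₁ + C₂ = 7.23×10⁻¹¹ F.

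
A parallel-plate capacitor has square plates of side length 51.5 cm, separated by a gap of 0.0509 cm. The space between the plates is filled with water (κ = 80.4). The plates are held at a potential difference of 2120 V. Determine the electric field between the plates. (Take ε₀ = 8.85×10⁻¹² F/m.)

E = V/d = 2120 / 5.09×10⁻⁴ = 4.17×10⁶ V/m.

E ≈ 4.17 MV/m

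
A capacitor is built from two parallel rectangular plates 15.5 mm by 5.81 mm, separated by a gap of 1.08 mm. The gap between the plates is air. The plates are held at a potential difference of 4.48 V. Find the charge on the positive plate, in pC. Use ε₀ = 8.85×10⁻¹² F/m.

A = 15.5 × 5.81 mm² = 9.01×10⁻⁵ m².
C = ε₀A/d = 8.85×10⁻¹² × 9.01×10⁻⁵ / 1.08×10⁻³ = 7.38×10⁻¹³ F.
Q = CV = 7.38×10⁻¹³ × 4.48 = 3.31×10⁻¹² C.

Q ≈ 3.31 pC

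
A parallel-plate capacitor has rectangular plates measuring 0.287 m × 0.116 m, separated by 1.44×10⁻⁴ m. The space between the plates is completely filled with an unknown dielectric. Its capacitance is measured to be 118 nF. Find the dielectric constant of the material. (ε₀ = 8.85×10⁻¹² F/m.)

κ ≈ 57.7

A = 0.287 × 0.116 m² = 3.33×10⁻² m².
κ = Cd/(ε₀A) = 1.18×10⁻⁷ × 1.44×10⁻⁴ / (8.85×10⁻¹² × 3.33×10⁻²) = 57.7.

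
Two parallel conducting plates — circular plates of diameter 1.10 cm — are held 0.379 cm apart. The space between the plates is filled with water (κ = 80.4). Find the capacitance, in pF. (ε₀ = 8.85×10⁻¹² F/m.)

C ≈ 17.8 pF

A = π(1.10/2 cm)² = 9.50×10⁻⁵ m².
C = κε₀A/d = 80.4 × 8.85×10⁻¹² × 9.50×10⁻⁵ / 3.79×10⁻³ = 1.78×10⁻¹¹ F.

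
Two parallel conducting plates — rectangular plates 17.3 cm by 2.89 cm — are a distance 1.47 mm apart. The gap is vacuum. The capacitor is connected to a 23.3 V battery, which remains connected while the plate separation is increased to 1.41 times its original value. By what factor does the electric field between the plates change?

0.709

Battery connected ⇒ V is held fixed.
E = V/d, so E₂/E₁ = d₁/d₂ = 0.709.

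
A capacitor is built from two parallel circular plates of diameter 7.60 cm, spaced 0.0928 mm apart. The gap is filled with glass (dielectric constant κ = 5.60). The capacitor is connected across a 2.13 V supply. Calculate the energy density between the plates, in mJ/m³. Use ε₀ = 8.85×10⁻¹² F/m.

E = V/d = 2.13 / 9.28×10⁻⁵ = 2.30×10⁴ V/m.
u = ½κε₀E² = ½ × 5.60 × 8.85×10⁻¹² × (2.30×10⁴)² = 1.31×10⁻² J/m³.

u ≈ 13.1 mJ/m³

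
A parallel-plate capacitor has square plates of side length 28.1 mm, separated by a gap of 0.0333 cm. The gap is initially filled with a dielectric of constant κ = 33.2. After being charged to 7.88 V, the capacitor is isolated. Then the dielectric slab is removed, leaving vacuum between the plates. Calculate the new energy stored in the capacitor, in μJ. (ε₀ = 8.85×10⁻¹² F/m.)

0.718 μJ

A = (28.1 mm)² = 7.90×10⁻⁴ m².
Initially C₁ = κε₀A/d = 33.2 × 8.85×10⁻¹² × 7.90×10⁻⁴ / 3.33×10⁻⁴ = 6.97×10⁻¹⁰ F.
U₁ = 2.16×10⁻⁸ J.
Isolated ⇒ Q is held fixed. C₂ = 0.0301 C₁ and U = Q²/(2C), so U₂/U₁ = C₁/C₂ = 33.2.
U₂ = 33.2 × 2.16×10⁻⁸ = 7.18×10⁻⁷ J.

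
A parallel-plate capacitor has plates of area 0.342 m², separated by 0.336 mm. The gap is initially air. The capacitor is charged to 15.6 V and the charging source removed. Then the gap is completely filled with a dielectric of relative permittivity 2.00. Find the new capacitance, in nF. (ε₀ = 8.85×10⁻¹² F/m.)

18.0 nF

Initially C₁ = ε₀A/d = 8.85×10⁻¹² × 0.342 / 3.36×10⁻⁴ = 9.01×10⁻⁹ F.
C = κε₀A/d scales with κ, so C₂/C₁ = κ = 2.00.
C₂ = 2.00 × 9.01×10⁻⁹ = 1.80×10⁻⁸ F.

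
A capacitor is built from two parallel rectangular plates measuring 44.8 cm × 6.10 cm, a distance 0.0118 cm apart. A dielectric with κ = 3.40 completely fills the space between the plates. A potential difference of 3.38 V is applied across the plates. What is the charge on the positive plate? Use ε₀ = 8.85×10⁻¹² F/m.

A = 44.8 × 6.10 cm² = 2.73×10⁻² m².
C = κε₀A/d = 3.40 × 8.85×10⁻¹² × 2.73×10⁻² / 1.18×10⁻⁴ = 6.97×10⁻⁹ F.
Q = CV = 6.97×10⁻⁹ × 3.38 = 2.36×10⁻⁸ C.

Q ≈ 23.6 nC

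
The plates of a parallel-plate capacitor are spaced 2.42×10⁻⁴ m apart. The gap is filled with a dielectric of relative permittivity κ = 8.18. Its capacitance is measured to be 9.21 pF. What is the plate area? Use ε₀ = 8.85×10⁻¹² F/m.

A ≈ 30.8 mm²

A = Cd/(κε₀) = 9.21×10⁻¹² × 2.42×10⁻⁴ / (8.18 × 8.85×10⁻¹²) = 3.08×10⁻⁵ m².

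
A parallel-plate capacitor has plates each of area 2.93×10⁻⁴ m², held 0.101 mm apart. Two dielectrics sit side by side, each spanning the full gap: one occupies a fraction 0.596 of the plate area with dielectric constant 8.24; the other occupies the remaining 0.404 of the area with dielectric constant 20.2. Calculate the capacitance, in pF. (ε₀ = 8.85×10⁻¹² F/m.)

336 pF

Side-by-side slabs ⇒ two capacitors in parallel, each spanning the full gap.
C₁ = κ₁ε₀A₁/d = 8.24 × 8.85×10⁻¹² × 1.75×10⁻⁴ / 1.01×10⁻⁴ = 1.26×10⁻¹⁰ F.
C₂ = κ₂ε₀A₂/d = 20.2 × 8.85×10⁻¹² × 1.18×10⁻⁴ / 1.01×10⁻⁴ = 2.10×10⁻¹⁰ F.
C = C₁ + C₂ = 3.36×10⁻¹⁰ F.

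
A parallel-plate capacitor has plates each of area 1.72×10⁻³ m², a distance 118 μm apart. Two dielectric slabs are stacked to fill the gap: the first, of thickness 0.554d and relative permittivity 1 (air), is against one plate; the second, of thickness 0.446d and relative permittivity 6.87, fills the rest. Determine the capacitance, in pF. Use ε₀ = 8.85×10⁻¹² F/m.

C ≈ 208 pF

Stacked slabs ⇒ two capacitors in series, each with the full plate area.
C₁ = κ₁ε₀A/d₁ = 1.00 × 8.85×10⁻¹² × 1.72×10⁻³ / 6.54×10⁻⁵ = 2.33×10⁻¹⁰ F.
C₂ = κ₂ε₀A/d₂ = 6.87 × 8.85×10⁻¹² × 1.72×10⁻³ / 5.26×10⁻⁵ = 1.99×10⁻⁹ F.
C = (1/C₁ + 1/C₂)⁻¹ = 2.08×10⁻¹⁰ F.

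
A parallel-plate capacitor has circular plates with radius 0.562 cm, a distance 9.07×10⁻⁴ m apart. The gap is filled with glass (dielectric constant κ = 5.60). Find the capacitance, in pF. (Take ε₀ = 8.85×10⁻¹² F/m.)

A = π(0.562 cm)² = 9.92×10⁻⁵ m².
C = κε₀A/d = 5.60 × 8.85×10⁻¹² × 9.92×10⁻⁵ / 9.07×10⁻⁴ = 5.42×10⁻¹² F.

C ≈ 5.42 pF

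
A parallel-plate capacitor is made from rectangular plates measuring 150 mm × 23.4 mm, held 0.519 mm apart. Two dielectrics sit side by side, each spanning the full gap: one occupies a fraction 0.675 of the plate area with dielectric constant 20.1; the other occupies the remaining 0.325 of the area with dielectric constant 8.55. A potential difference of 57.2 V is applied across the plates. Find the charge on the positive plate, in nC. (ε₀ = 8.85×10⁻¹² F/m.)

56.0 nC

A = 150 × 23.4 mm² = 3.51×10⁻³ m².
Side-by-side slabs ⇒ two capacitors in parallel, each spanning the full gap.
C₁ = κ₁ε₀A₁/d = 20.1 × 8.85×10⁻¹² × 2.37×10⁻³ / 5.19×10⁻⁴ = 8.12×10⁻¹⁰ F.
C₂ = κ₂ε₀A₂/d = 8.55 × 8.85×10⁻¹² × 1.14×10⁻³ / 5.19×10⁻⁴ = 1.66×10⁻¹⁰ F.
C = C₁ + C₂ = 9.78×10⁻¹⁰ F.
Q = CV = 9.78×10⁻¹⁰ × 57.2 = 5.60×10⁻⁸ C.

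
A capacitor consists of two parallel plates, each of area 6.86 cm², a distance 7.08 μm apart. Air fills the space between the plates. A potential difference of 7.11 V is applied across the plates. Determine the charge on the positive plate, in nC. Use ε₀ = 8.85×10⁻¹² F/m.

Q ≈ 6.10 nC

A = 6.86 cm² = 6.86×10⁻⁴ m².
C = ε₀A/d = 8.85×10⁻¹² × 6.86×10⁻⁴ / 7.08×10⁻⁶ = 8.58×10⁻¹⁰ F.
Q = CV = 8.58×10⁻¹⁰ × 7.11 = 6.10×10⁻⁹ C.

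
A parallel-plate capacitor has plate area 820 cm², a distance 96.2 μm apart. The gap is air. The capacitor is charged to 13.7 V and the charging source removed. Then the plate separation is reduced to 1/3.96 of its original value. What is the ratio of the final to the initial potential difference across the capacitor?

Isolated ⇒ Q is held fixed.
C₂ = 3.96 C₁ and V = Q/C, so V₂/V₁ = C₁/C₂ = 0.253.

V₂/V₁ ≈ 0.253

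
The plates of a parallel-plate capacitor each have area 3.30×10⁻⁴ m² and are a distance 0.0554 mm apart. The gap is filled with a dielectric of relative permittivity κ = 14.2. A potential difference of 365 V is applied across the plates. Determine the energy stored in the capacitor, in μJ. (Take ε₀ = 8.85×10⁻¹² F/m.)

49.9 μJ

C = κε₀A/d = 14.2 × 8.85×10⁻¹² × 3.30×10⁻⁴ / 5.54×10⁻⁵ = 7.49×10⁻¹⁰ F.
U = ½CV² = ½ × 7.49×10⁻¹⁰ × (365)² = 4.99×10⁻⁵ J.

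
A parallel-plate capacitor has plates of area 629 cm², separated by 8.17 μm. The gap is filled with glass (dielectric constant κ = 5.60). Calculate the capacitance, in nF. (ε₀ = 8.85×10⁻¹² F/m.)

A = 629 cm² = 6.29×10⁻² m².
C = κε₀A/d = 5.60 × 8.85×10⁻¹² × 6.29×10⁻² / 8.17×10⁻⁶ = 3.82×10⁻⁷ F.

382 nF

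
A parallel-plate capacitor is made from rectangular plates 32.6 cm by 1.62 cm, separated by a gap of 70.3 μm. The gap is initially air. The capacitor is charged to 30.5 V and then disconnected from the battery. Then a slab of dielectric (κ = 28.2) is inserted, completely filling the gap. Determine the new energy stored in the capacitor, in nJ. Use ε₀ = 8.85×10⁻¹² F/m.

11.0 nJ

A = 32.6 × 1.62 cm² = 5.28×10⁻³ m².
Initially C₁ = ε₀A/d = 8.85×10⁻¹² × 5.28×10⁻³ / 7.03×10⁻⁵ = 6.65×10⁻¹⁰ F.
U₁ = 3.09×10⁻⁷ J.
Isolated ⇒ Q is held fixed. C₂ = 28.2 C₁ and U = Q²/(2C), so U₂/U₁ = C₁/C₂ = 0.0355.
U₂ = 0.0355 × 3.09×10⁻⁷ = 1.10×10⁻⁸ J.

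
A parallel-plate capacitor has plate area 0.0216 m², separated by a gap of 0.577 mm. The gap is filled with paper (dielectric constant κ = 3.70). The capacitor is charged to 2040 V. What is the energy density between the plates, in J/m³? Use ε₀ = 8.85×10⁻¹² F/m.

E = V/d = 2040 / 5.77×10⁻⁴ = 3.54×10⁶ V/m.
u = ½κε₀E² = ½ × 3.70 × 8.85×10⁻¹² × (3.54×10⁶)² = 2.05×10² J/m³.

u ≈ 205 J/m³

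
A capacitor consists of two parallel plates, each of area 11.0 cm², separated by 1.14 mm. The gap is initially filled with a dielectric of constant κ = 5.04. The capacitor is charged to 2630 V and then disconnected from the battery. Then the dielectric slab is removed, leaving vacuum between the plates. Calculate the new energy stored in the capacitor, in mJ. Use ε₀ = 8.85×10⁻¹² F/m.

U ≈ 0.750 mJ

A = 11.0 cm² = 1.10×10⁻³ m².
Initially C₁ = κε₀A/d = 5.04 × 8.85×10⁻¹² × 1.10×10⁻³ / 1.14×10⁻³ = 4.30×10⁻¹¹ F.
U₁ = 1.49×10⁻⁴ J.
Isolated ⇒ Q is held fixed. C₂ = 0.198 C₁ and U = Q²/(2C), so U₂/U₁ = C₁/C₂ = 5.04.
U₂ = 5.04 × 1.49×10⁻⁴ = 7.50×10⁻⁴ J.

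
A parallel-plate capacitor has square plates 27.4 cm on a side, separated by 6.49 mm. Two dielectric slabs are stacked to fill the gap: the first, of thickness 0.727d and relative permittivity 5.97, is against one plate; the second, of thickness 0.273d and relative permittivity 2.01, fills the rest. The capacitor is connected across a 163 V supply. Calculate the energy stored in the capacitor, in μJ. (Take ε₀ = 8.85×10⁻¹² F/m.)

5.28 μJ

A = (27.4 cm)² = 7.51×10⁻² m².
Stacked slabs ⇒ two capacitors in series, each with the full plate area.
C₁ = κ₁ε₀A/d₁ = 5.97 × 8.85×10⁻¹² × 7.51×10⁻² / 4.72×10⁻³ = 8.41×10⁻¹⁰ F.
C₂ = κ₂ε₀A/d₂ = 2.01 × 8.85×10⁻¹² × 7.51×10⁻² / 1.77×10⁻³ = 7.54×10⁻¹⁰ F.
C = (1/C₁ + 1/C₂)⁻¹ = 3.97×10⁻¹⁰ F.
U = ½CV² = ½ × 3.97×10⁻¹⁰ × (163)² = 5.28×10⁻⁶ J.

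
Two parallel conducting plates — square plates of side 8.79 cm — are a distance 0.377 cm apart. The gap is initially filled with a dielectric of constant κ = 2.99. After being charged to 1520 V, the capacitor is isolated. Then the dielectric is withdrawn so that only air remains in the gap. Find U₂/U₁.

Isolated ⇒ Q is held fixed.
C₂ = 0.334 C₁ and U = Q²/(2C), so U₂/U₁ = C₁/C₂ = 2.99.

2.99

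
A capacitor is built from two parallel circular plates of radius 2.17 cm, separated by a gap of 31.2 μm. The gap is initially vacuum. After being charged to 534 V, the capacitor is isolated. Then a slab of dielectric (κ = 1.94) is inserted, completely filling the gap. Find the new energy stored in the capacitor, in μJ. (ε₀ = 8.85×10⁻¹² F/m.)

A = π(2.17 cm)² = 1.48×10⁻³ m².
Initially C₁ = ε₀A/d = 8.85×10⁻¹² × 1.48×10⁻³ / 3.12×10⁻⁵ = 4.20×10⁻¹⁰ F.
U₁ = 5.98×10⁻⁵ J.
Isolated ⇒ Q is held fixed. C₂ = 1.94 C₁ and U = Q²/(2C), so U₂/U₁ = C₁/C₂ = 0.515.
U₂ = 0.515 × 5.98×10⁻⁵ = 3.08×10⁻⁵ J.

U ≈ 30.8 μJ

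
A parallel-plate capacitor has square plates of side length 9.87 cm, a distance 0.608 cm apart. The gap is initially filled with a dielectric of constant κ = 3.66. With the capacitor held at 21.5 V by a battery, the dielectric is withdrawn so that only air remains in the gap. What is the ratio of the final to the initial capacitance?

C = κε₀A/d scales with κ, so C₂/C₁ = 1/κ = 1/3.66 = 0.273.

0.273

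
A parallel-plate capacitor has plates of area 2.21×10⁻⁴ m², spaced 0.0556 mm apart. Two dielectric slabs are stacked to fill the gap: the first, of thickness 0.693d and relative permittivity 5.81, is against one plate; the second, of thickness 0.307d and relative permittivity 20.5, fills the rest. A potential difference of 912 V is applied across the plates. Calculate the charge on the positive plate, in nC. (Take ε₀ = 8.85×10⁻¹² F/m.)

239 nC

Stacked slabs ⇒ two capacitors in series, each with the full plate area.
C₁ = κ₁ε₀A/d₁ = 5.81 × 8.85×10⁻¹² × 2.21×10⁻⁴ / 3.85×10⁻⁵ = 2.95×10⁻¹⁰ F.
C₂ = κ₂ε₀A/d₂ = 20.5 × 8.85×10⁻¹² × 2.21×10⁻⁴ / 1.71×10⁻⁵ = 2.35×10⁻⁹ F.
C = (1/C₁ + 1/C₂)⁻¹ = 2.62×10⁻¹⁰ F.
Q = CV = 2.62×10⁻¹⁰ × 912 = 2.39×10⁻⁷ C.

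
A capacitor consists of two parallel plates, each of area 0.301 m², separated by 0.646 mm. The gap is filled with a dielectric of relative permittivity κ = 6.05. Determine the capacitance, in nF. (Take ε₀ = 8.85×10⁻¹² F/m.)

C = κε₀A/d = 6.05 × 8.85×10⁻¹² × 0.301 / 6.46×10⁻⁴ = 2.49×10⁻⁸ F.

24.9 nF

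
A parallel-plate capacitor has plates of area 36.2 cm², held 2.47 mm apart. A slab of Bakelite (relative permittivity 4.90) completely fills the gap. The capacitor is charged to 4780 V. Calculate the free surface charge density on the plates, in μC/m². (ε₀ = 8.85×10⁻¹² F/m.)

A = 36.2 cm² = 3.62×10⁻³ m².
C = κε₀A/d = 4.90 × 8.85×10⁻¹² × 3.62×10⁻³ / 2.47×10⁻³ = 6.36×10⁻¹¹ F.
σ = Q/A = CV/A = 6.36×10⁻¹¹ × 4780 / 3.62×10⁻³ = 8.39×10⁻⁵ C/m².

σ ≈ 83.9 μC/m²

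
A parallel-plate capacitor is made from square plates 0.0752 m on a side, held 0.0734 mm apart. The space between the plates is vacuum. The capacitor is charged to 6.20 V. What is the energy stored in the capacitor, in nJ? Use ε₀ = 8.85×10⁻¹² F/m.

13.1 nJ

A = (0.0752 m)² = 5.66×10⁻³ m².
C = ε₀A/d = 8.85×10⁻¹² × 5.66×10⁻³ / 7.34×10⁻⁵ = 6.82×10⁻¹⁰ F.
U = ½CV² = ½ × 6.82×10⁻¹⁰ × (6.20)² = 1.31×10⁻⁸ J.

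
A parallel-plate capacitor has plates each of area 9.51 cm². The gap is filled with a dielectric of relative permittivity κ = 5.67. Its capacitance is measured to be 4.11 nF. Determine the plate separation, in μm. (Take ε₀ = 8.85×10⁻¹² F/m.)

11.6 μm

A = 9.51 cm² = 9.51×10⁻⁴ m².
d = κε₀A/C = 5.67 × 8.85×10⁻¹² × 9.51×10⁻⁴ / 4.11×10⁻⁹ = 1.16×10⁻⁵ m.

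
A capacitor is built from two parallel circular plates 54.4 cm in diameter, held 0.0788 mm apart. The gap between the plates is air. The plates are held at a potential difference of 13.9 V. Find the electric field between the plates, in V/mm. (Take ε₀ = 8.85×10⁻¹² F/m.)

176 V/mm

E = V/d = 13.9 / 7.88×10⁻⁵ = 1.76×10⁵ V/m.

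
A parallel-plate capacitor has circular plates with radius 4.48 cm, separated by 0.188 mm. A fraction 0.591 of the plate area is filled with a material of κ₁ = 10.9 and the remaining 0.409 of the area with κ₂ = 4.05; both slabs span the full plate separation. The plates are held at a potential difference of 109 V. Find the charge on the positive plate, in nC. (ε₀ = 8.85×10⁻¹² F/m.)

A = π(4.48 cm)² = 6.31×10⁻³ m².
Side-by-side slabs ⇒ two capacitors in parallel, each spanning the full gap.
C₁ = κ₁ε₀A₁/d = 10.9 × 8.85×10⁻¹² × 3.73×10⁻³ / 1.88×10⁻⁴ = 1.91×10⁻⁹ F.
C₂ = κ₂ε₀A₂/d = 4.05 × 8.85×10⁻¹² × 2.58×10⁻³ / 1.88×10⁻⁴ = 4.92×10⁻¹⁰ F.
C = C₁ + C₂ = 2.40×10⁻⁹ F.
Q = CV = 2.40×10⁻⁹ × 109 = 2.62×10⁻⁷ C.

Q ≈ 262 nC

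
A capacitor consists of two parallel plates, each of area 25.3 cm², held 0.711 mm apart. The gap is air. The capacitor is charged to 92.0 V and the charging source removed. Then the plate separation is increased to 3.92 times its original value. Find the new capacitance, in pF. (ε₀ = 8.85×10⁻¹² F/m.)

A = 25.3 cm² = 2.53×10⁻³ m².
Initially C₁ = ε₀A/d = 8.85×10⁻¹² × 2.53×10⁻³ / 7.11×10⁻⁴ = 3.15×10⁻¹¹ F.
C = ε₀A/d scales as 1/d, so C₂/C₁ = d₁/d₂ = 1/3.92 = 0.255.
C₂ = 0.255 × 3.15×10⁻¹¹ = 8.03×10⁻¹² F.

C ≈ 8.03 pF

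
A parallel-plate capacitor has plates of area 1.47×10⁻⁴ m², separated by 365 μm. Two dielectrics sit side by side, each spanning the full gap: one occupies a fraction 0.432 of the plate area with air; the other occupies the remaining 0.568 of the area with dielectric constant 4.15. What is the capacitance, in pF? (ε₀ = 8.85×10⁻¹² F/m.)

Side-by-side slabs ⇒ two capacitors in parallel, each spanning the full gap.
C₁ = κ₁ε₀A₁/d = 1.00 × 8.85×10⁻¹² × 6.35×10⁻⁵ / 3.65×10⁻⁴ = 1.54×10⁻¹² F.
C₂ = κ₂ε₀A₂/d = 4.15 × 8.85×10⁻¹² × 8.35×10⁻⁵ / 3.65×10⁻⁴ = 8.40×10⁻¹² F.
C = C₁ + C₂ = 9.94×10⁻¹² F.

9.94 pF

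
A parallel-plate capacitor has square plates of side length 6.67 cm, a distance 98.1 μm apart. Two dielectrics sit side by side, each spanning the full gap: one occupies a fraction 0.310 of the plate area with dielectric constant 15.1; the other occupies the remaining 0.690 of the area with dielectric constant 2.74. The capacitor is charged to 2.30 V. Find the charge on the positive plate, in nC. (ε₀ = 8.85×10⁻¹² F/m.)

A = (6.67 cm)² = 4.45×10⁻³ m².
Side-by-side slabs ⇒ two capacitors in parallel, each spanning the full gap.
C₁ = κ₁ε₀A₁/d = 15.1 × 8.85×10⁻¹² × 1.38×10⁻³ / 9.81×10⁻⁵ = 1.88×10⁻⁹ F.
C₂ = κ₂ε₀A₂/d = 2.74 × 8.85×10⁻¹² × 3.07×10⁻³ / 9.81×10⁻⁵ = 7.59×10⁻¹⁰ F.
C = C₁ + C₂ = 2.64×10⁻⁹ F.
Q = CV = 2.64×10⁻⁹ × 2.30 = 6.07×10⁻⁹ C.

Q ≈ 6.07 nC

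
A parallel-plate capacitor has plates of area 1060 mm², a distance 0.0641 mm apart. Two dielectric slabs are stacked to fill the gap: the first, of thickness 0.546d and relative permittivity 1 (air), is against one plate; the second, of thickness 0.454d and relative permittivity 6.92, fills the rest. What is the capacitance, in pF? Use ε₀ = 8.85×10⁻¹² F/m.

239 pF

A = 1060 mm² = 1.06×10⁻³ m².
Stacked slabs ⇒ two capacitors in series, each with the full plate area.
C₁ = κ₁ε₀A/d₁ = 1.00 × 8.85×10⁻¹² × 1.06×10⁻³ / 3.50×10⁻⁵ = 2.68×10⁻¹⁰ F.
C₂ = κ₂ε₀A/d₂ = 6.92 × 8.85×10⁻¹² × 1.06×10⁻³ / 2.91×10⁻⁵ = 2.23×10⁻⁹ F.
C = (1/C₁ + 1/C₂)⁻¹ = 2.39×10⁻¹⁰ F.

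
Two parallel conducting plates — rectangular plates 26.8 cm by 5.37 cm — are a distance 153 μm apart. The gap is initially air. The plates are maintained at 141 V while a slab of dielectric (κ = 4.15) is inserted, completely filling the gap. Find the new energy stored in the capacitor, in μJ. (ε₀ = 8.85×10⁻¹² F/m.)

U ≈ 34.3 μJ

A = 26.8 × 5.37 cm² = 1.44×10⁻² m².
Initially C₁ = ε₀A/d = 8.85×10⁻¹² × 1.44×10⁻² / 1.53×10⁻⁴ = 8.32×10⁻¹⁰ F.
U₁ = 8.28×10⁻⁶ J.
Battery connected ⇒ V is held fixed. C₂ = 4.15 C₁ and U = ½CV², so U₂/U₁ = C₂/C₁ = 4.15.
U₂ = 4.15 × 8.28×10⁻⁶ = 3.43×10⁻⁵ J.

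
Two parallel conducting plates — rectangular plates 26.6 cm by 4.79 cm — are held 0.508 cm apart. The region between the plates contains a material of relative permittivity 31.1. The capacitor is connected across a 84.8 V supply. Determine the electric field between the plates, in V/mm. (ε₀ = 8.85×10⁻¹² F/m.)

E = V/d = 84.8 / 5.08×10⁻³ = 1.67×10⁴ V/m.

E ≈ 16.7 V/mm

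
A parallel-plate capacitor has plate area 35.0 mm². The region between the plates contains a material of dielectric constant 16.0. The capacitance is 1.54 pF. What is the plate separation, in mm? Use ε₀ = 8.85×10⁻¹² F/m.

3.22 mm

A = 35.0 mm² = 3.50×10⁻⁵ m².
d = κε₀A/C = 16.0 × 8.85×10⁻¹² × 3.50×10⁻⁵ / 1.54×10⁻¹² = 3.22×10⁻³ m.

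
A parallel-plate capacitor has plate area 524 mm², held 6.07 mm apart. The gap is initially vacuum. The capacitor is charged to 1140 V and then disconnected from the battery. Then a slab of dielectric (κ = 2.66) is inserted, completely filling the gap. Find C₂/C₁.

2.66

C = κε₀A/d scales with κ, so C₂/C₁ = κ = 2.66.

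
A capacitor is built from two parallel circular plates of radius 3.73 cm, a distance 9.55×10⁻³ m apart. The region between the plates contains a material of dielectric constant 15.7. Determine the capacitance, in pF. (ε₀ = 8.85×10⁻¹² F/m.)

63.6 pF

A = π(3.73 cm)² = 4.37×10⁻³ m².
C = κε₀A/d = 15.7 × 8.85×10⁻¹² × 4.37×10⁻³ / 9.55×10⁻³ = 6.36×10⁻¹¹ F.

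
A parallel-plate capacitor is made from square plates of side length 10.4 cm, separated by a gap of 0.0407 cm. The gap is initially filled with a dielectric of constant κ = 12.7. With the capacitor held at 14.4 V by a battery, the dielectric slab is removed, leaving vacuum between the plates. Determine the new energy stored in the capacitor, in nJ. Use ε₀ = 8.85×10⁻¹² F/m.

U ≈ 24.4 nJ

A = (10.4 cm)² = 1.08×10⁻² m².
Initially C₁ = κε₀A/d = 12.7 × 8.85×10⁻¹² × 1.08×10⁻² / 4.07×10⁻⁴ = 2.99×10⁻⁹ F.
U₁ = 3.10×10⁻⁷ J.
Battery connected ⇒ V is held fixed. C₂ = 0.0787 C₁ and U = ½CV², so U₂/U₁ = C₂/C₁ = 0.0787.
U₂ = 0.0787 × 3.10×10⁻⁷ = 2.44×10⁻⁸ J.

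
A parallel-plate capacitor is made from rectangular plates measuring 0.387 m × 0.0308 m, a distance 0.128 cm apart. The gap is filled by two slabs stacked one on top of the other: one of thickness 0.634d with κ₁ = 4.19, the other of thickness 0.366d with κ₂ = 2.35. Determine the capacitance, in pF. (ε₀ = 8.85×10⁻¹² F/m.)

A = 0.387 × 0.0308 m² = 1.19×10⁻² m².
Stacked slabs ⇒ two capacitors in series, each with the full plate area.
C₁ = κ₁ε₀A/d₁ = 4.19 × 8.85×10⁻¹² × 1.19×10⁻² / 8.12×10⁻⁴ = 5.45×10⁻¹⁰ F.
C₂ = κ₂ε₀A/d₂ = 2.35 × 8.85×10⁻¹² × 1.19×10⁻² / 4.68×10⁻⁴ = 5.29×10⁻¹⁰ F.
C = (1/C₁ + 1/C₂)⁻¹ = 2.68×10⁻¹⁰ F.

268 pF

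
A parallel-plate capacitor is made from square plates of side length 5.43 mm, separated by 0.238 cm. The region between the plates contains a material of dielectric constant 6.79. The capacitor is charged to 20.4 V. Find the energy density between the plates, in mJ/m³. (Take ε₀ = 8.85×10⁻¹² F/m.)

E = V/d = 20.4 / 2.38×10⁻³ = 8.57×10³ V/m.
u = ½κε₀E² = ½ × 6.79 × 8.85×10⁻¹² × (8.57×10³)² = 2.21×10⁻³ J/m³.

u ≈ 2.21 mJ/m³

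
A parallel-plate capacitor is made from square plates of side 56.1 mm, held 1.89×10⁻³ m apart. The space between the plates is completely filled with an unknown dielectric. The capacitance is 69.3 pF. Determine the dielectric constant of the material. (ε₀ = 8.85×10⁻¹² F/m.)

κ ≈ 4.70

A = (56.1 mm)² = 3.15×10⁻³ m².
κ = Cd/(ε₀A) = 6.93×10⁻¹¹ × 1.89×10⁻³ / (8.85×10⁻¹² × 3.15×10⁻³) = 4.70.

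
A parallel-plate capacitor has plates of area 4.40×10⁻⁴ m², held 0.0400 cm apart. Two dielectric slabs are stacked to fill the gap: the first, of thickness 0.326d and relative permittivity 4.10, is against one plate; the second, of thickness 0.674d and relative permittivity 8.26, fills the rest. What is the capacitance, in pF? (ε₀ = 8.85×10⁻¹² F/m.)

C ≈ 60.4 pF

Stacked slabs ⇒ two capacitors in series, each with the full plate area.
C₁ = κ₁ε₀A/d₁ = 4.10 × 8.85×10⁻¹² × 4.40×10⁻⁴ / 1.30×10⁻⁴ = 1.22×10⁻¹⁰ F.
C₂ = κ₂ε₀A/d₂ = 8.26 × 8.85×10⁻¹² × 4.40×10⁻⁴ / 2.70×10⁻⁴ = 1.19×10⁻¹⁰ F.
C = (1/C₁ + 1/C₂)⁻¹ = 6.04×10⁻¹¹ F.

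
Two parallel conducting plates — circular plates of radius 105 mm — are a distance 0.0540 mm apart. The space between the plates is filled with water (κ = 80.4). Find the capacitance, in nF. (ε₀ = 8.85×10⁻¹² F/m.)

A = π(105 mm)² = 3.46×10⁻² m².
C = κε₀A/d = 80.4 × 8.85×10⁻¹² × 3.46×10⁻² / 5.40×10⁻⁵ = 4.56×10⁻⁷ F.

456 nF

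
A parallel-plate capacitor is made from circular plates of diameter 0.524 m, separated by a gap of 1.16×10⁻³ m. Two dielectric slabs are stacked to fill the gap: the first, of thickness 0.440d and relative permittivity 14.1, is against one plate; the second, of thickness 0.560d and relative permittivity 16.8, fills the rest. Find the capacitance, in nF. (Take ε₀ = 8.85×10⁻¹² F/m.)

A = π(0.524/2 m)² = 0.216 m².
Stacked slabs ⇒ two capacitors in series, each with the full plate area.
C₁ = κ₁ε₀A/d₁ = 14.1 × 8.85×10⁻¹² × 0.216 / 5.10×10⁻⁴ = 5.27×10⁻⁸ F.
C₂ = κ₂ε₀A/d₂ = 16.8 × 8.85×10⁻¹² × 0.216 / 6.50×10⁻⁴ = 4.94×10⁻⁸ F.
C = (1/C₁ + 1/C₂)⁻¹ = 2.55×10⁻⁸ F.

C ≈ 25.5 nF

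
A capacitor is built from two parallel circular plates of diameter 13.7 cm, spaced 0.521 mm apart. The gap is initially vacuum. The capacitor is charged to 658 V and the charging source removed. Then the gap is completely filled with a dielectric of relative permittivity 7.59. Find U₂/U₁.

0.132

Isolated ⇒ Q is held fixed.
C₂ = 7.59 C₁ and U = Q²/(2C), so U₂/U₁ = C₁/C₂ = 0.132.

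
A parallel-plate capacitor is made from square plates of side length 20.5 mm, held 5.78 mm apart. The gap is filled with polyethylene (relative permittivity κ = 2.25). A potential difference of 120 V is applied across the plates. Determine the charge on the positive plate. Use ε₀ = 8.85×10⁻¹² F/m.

A = (20.5 mm)² = 4.20×10⁻⁴ m².
C = κε₀A/d = 2.25 × 8.85×10⁻¹² × 4.20×10⁻⁴ / 5.78×10⁻³ = 1.45×10⁻¹² F.
Q = CV = 1.45×10⁻¹² × 120 = 1.74×10⁻¹⁰ C.

Q ≈ 174 pC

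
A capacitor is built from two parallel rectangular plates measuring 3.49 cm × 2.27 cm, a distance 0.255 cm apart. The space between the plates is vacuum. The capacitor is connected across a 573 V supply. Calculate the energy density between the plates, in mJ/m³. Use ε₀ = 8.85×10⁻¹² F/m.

u ≈ 223 mJ/m³

E = V/d = 573 / 2.55×10⁻³ = 2.25×10⁵ V/m.
u = ½ε₀E² = ½ × 8.85×10⁻¹² × (2.25×10⁵)² = 0.223 J/m³.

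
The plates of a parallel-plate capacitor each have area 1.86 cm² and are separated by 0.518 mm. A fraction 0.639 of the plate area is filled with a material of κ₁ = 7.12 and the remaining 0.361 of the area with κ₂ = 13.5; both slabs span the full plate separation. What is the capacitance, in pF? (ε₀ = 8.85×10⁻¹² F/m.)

C ≈ 29.9 pF

A = 1.86 cm² = 1.86×10⁻⁴ m².
Side-by-side slabs ⇒ two capacitors in parallel, each spanning the full gap.
C₁ = κ₁ε₀A₁/d = 7.12 × 8.85×10⁻¹² × 1.19×10⁻⁴ / 5.18×10⁻⁴ = 1.45×10⁻¹¹ F.
C₂ = κ₂ε₀A₂/d = 13.5 × 8.85×10⁻¹² × 6.71×10⁻⁵ / 5.18×10⁻⁴ = 1.55×10⁻¹¹ F.
C = C₁ + C₂ = 2.99×10⁻¹¹ F.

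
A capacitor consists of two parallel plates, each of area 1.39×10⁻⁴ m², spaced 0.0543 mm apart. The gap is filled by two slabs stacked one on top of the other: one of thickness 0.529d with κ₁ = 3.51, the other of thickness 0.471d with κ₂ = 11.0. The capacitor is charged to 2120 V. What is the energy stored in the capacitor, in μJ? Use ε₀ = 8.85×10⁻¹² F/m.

Stacked slabs ⇒ two capacitors in series, each with the full plate area.
C₁ = κ₁ε₀A/d₁ = 3.51 × 8.85×10⁻¹² × 1.39×10⁻⁴ / 2.87×10⁻⁵ = 1.50×10⁻¹⁰ F.
C₂ = κ₂ε₀A/d₂ = 11.0 × 8.85×10⁻¹² × 1.39×10⁻⁴ / 2.56×10⁻⁵ = 5.29×10⁻¹⁰ F.
C = (1/C₁ + 1/C₂)⁻¹ = 1.17×10⁻¹⁰ F.
U = ½CV² = ½ × 1.17×10⁻¹⁰ × (2120)² = 2.63×10⁻⁴ J.

U ≈ 263 μJ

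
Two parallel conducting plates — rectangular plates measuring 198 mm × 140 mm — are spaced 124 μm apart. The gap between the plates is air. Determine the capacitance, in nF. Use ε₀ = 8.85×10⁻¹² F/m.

C ≈ 1.98 nF

A = 198 × 140 mm² = 2.77×10⁻² m².
C = ε₀A/d = 8.85×10⁻¹² × 2.77×10⁻² / 1.24×10⁻⁴ = 1.98×10⁻⁹ F.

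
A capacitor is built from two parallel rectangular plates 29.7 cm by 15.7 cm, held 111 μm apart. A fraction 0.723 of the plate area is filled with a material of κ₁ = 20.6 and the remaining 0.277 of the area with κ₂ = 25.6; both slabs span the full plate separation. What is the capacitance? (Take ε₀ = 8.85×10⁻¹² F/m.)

A = 29.7 × 15.7 cm² = 4.66×10⁻² m².
Side-by-side slabs ⇒ two capacitors in parallel, each spanning the full gap.
C₁ = κ₁ε₀A₁/d = 20.6 × 8.85×10⁻¹² × 3.37×10⁻² / 1.11×10⁻⁴ = 5.54×10⁻⁸ F.
C₂ = κ₂ε₀A₂/d = 25.6 × 8.85×10⁻¹² × 1.29×10⁻² / 1.11×10⁻⁴ = 2.64×10⁻⁸ F.
C = C₁ + C₂ = 8.17×10⁻⁸ F.

81.7 nF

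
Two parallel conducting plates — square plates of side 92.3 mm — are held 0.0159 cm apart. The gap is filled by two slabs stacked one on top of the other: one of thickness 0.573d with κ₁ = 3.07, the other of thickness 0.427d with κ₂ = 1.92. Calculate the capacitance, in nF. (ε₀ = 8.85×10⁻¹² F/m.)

A = (92.3 mm)² = 8.52×10⁻³ m².
Stacked slabs ⇒ two capacitors in series, each with the full plate area.
C₁ = κ₁ε₀A/d₁ = 3.07 × 8.85×10⁻¹² × 8.52×10⁻³ / 9.11×10⁻⁵ = 2.54×10⁻⁹ F.
C₂ = κ₂ε₀A/d₂ = 1.92 × 8.85×10⁻¹² × 8.52×10⁻³ / 6.79×10⁻⁵ = 2.13×10⁻⁹ F.
C = (1/C₁ + 1/C₂)⁻¹ = 1.16×10⁻⁹ F.

1.16 nF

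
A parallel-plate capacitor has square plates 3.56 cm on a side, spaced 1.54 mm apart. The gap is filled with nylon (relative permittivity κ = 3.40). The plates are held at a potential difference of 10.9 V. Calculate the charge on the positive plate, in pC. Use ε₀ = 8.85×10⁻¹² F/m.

A = (3.56 cm)² = 1.27×10⁻³ m².
C = κε₀A/d = 3.40 × 8.85×10⁻¹² × 1.27×10⁻³ / 1.54×10⁻³ = 2.48×10⁻¹¹ F.
Q = CV = 2.48×10⁻¹¹ × 10.9 = 2.70×10⁻¹⁰ C.

270 pC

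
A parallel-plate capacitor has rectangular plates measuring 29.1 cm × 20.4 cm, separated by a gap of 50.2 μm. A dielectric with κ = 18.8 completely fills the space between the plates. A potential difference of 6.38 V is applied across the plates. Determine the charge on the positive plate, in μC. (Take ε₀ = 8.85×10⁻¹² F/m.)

A = 29.1 × 20.4 cm² = 5.94×10⁻² m².
C = κε₀A/d = 18.8 × 8.85×10⁻¹² × 5.94×10⁻² / 5.02×10⁻⁵ = 1.97×10⁻⁷ F.
Q = CV = 1.97×10⁻⁷ × 6.38 = 1.26×10⁻⁶ C.

1.26 μC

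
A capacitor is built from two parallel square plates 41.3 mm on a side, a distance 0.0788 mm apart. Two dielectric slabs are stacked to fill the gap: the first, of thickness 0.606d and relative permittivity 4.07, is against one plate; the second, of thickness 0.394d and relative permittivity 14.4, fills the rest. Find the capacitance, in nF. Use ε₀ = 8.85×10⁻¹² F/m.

1.09 nF

A = (41.3 mm)² = 1.71×10⁻³ m².
Stacked slabs ⇒ two capacitors in series, each with the full plate area.
C₁ = κ₁ε₀A/d₁ = 4.07 × 8.85×10⁻¹² × 1.71×10⁻³ / 4.78×10⁻⁵ = 1.29×10⁻⁹ F.
C₂ = κ₂ε₀A/d₂ = 14.4 × 8.85×10⁻¹² × 1.71×10⁻³ / 3.10×10⁻⁵ = 7.00×10⁻⁹ F.
C = (1/C₁ + 1/C₂)⁻¹ = 1.09×10⁻⁹ F.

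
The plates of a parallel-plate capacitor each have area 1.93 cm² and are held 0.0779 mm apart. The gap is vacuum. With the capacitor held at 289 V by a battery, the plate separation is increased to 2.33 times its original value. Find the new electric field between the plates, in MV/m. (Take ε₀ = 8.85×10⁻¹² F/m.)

1.59 MV/m

A = 1.93 cm² = 1.93×10⁻⁴ m².
Initially C₁ = ε₀A/d = 8.85×10⁻¹² × 1.93×10⁻⁴ / 7.79×10⁻⁵ = 2.19×10⁻¹¹ F.
E₁ = 3.71×10⁶ V/m.
Battery connected ⇒ V is held fixed. E = V/d, so E₂/E₁ = d₁/d₂ = 0.429.
E₂ = 0.429 × 3.71×10⁶ = 1.59×10⁶ V/m.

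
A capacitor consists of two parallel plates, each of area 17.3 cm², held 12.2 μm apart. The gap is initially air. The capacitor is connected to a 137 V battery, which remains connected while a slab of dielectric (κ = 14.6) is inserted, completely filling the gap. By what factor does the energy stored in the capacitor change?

Battery connected ⇒ V is held fixed.
C₂ = 14.6 C₁ and U = ½CV², so U₂/U₁ = C₂/C₁ = 14.6.

14.6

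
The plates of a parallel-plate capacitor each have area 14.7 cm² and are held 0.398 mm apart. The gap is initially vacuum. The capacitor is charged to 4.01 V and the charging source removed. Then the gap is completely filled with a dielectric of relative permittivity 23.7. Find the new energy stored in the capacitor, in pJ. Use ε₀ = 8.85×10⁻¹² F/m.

A = 14.7 cm² = 1.47×10⁻³ m².
Initially C₁ = ε₀A/d = 8.85×10⁻¹² × 1.47×10⁻³ / 3.98×10⁻⁴ = 3.27×10⁻¹¹ F.
U₁ = 2.63×10⁻¹⁰ J.
Isolated ⇒ Q is held fixed. C₂ = 23.7 C₁ and U = Q²/(2C), so U₂/U₁ = C₁/C₂ = 0.0422.
U₂ = 0.0422 × 2.63×10⁻¹⁰ = 1.11×10⁻¹¹ J.

11.1 pJ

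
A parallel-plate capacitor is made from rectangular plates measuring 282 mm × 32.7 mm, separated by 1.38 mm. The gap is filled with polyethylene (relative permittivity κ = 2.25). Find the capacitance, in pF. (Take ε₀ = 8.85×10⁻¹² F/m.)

A = 282 × 32.7 mm² = 9.22×10⁻³ m².
C = κε₀A/d = 2.25 × 8.85×10⁻¹² × 9.22×10⁻³ / 1.38×10⁻³ = 1.33×10⁻¹⁰ F.

C ≈ 133 pF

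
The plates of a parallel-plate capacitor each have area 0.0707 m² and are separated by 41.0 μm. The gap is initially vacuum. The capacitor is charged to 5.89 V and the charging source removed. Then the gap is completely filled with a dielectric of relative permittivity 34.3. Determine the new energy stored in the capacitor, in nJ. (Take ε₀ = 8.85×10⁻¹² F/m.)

U ≈ 7.72 nJ

Initially C₁ = ε₀A/d = 8.85×10⁻¹² × 7.07×10⁻² / 4.10×10⁻⁵ = 1.53×10⁻⁸ F.
U₁ = 2.65×10⁻⁷ J.
Isolated ⇒ Q is held fixed. C₂ = 34.3 C₁ and U = Q²/(2C), so U₂/U₁ = C₁/C₂ = 0.0292.
U₂ = 0.0292 × 2.65×10⁻⁷ = 7.72×10⁻⁹ J.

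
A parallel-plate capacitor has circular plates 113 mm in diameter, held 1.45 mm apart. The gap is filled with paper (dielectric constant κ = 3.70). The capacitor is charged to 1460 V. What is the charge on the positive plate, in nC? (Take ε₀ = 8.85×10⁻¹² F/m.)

A = π(113/2 mm)² = 1.00×10⁻² m².
C = κε₀A/d = 3.70 × 8.85×10⁻¹² × 1.00×10⁻² / 1.45×10⁻³ = 2.26×10⁻¹⁰ F.
Q = CV = 2.26×10⁻¹⁰ × 1460 = 3.31×10⁻⁷ C.

Q ≈ 331 nC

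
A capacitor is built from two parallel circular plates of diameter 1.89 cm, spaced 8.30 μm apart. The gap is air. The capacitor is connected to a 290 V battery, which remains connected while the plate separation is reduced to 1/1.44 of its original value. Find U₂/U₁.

U₂/U₁ ≈ 1.44

Battery connected ⇒ V is held fixed.
C₂ = 1.44 C₁ and U = ½CV², so U₂/U₁ = C₂/C₁ = 1.44.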